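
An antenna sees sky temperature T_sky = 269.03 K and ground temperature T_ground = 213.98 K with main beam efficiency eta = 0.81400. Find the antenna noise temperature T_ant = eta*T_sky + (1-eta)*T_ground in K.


T_ant = 0.81400 * 269.03 + (1 - 0.81400) * 213.98 = 258.8 K

258.8 K


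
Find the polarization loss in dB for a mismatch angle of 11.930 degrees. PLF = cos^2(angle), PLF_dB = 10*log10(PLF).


PLF_linear = cos^2(11.930 deg) = 0.9572683
PLF_dB = 10 * log10(0.9572683) = -0.1897 dB

-0.1897 dB


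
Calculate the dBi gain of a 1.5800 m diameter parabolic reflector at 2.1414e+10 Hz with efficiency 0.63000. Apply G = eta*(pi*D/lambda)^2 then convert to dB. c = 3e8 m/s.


lambda = c / f = 3.0000e+08 / 2.1414e+10 = 0.01400953 m
G_linear = 0.63000 * (pi * 1.5800 / 0.01400953)^2 = 79087.41
G_dBi = 10 * log10(79087.41) = 48.98 dBi

48.98 dBi


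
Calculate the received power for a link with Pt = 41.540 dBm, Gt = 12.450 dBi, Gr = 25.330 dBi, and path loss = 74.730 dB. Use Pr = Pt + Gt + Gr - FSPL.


Pr = 41.540 + 12.450 + 25.330 - 74.730 = 4.59 dBm

4.59 dBm


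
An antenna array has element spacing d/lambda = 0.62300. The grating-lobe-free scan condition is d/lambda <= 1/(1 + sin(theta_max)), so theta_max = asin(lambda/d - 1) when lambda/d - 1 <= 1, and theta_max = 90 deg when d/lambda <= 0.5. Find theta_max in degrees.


lambda/d - 1 = 1/0.62300 - 1 = 0.6051364
theta_max = asin(0.6051364) = 37.24 deg

37.24 deg


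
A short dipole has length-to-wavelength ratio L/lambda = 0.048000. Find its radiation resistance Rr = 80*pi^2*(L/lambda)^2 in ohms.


Rr = 80 * pi^2 * (0.048000)^2 = 80 * 9.869604 * 2.304000e-03 = 1.819 ohm

1.819 ohm


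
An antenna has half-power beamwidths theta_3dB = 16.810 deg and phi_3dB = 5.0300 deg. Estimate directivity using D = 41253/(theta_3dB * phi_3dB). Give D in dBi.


D_linear = 41253 / (16.810 * 5.0300) = 487.8877
D_dBi = 10 * log10(487.8877) = 26.88 dBi

26.88 dBi


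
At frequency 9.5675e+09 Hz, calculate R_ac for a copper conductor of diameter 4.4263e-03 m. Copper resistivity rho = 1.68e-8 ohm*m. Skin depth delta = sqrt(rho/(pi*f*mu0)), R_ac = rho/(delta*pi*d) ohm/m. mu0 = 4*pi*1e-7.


delta = sqrt(1.68e-8 / (pi * 9.5675e+09 * 4*pi*1e-7)) = 6.669228e-07 m
R_ac = 1.68e-8 / (6.669228e-07 * pi * 4.4263e-03) = 1.812 ohm/m

1.812 ohm/m


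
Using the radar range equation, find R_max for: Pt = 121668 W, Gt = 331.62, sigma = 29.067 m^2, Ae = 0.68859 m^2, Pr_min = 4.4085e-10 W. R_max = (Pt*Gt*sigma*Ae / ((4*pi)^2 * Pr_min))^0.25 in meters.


R^4 = 121668*331.62*29.067*0.68859 / ((4*pi)^2 * 4.4085e-10) = 1.160025e+16
R_max = 1.160025e+16^0.25 = 10378 m

10378 m


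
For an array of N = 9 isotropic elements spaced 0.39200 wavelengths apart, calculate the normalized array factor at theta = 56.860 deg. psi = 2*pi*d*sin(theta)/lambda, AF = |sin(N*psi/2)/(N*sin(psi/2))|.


psi = 2*pi*0.39200*sin(56.860 deg) = 2.062369 rad
AF = |sin(9*2.062369/2) / (9*sin(2.062369/2))| = 0.01860

0.01860


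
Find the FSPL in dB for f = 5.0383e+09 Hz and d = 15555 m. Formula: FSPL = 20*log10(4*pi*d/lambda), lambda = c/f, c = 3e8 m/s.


lambda = c / f = 3.0000e+08 / 5.0383e+09 = 0.05954389 m
FSPL = 20 * log10(4*pi*15555/0.05954389) = 130.3 dB

130.3 dB


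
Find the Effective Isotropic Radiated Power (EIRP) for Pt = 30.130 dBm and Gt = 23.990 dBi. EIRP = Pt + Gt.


EIRP = Pt + Gt = 30.130 + 23.990 = 54.12 dBm

54.12 dBm


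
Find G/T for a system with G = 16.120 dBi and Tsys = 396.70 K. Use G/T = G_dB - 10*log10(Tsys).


G/T = 16.120 - 10*log10(396.70) = 16.120 - 25.98462 = -9.865 dB/K

-9.865 dB/K


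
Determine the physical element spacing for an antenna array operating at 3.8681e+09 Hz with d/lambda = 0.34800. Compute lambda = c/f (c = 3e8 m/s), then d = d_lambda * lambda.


lambda = c / f = 3.0000e+08 / 3.8681e+09 = 0.07755746 m
d = 0.34800 * 0.07755746 = 0.02699 m

0.02699 m


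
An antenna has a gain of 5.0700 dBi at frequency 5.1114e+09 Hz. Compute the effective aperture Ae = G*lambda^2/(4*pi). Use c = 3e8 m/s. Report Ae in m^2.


lambda = c / f = 3.0000e+08 / 5.1114e+09 = 0.05869233 m
G_linear = 10^(5.0700/10) = 3.213661
Ae = G_linear * lambda^2 / (4*pi) = 3.213661 * 0.05869233^2 / (4*pi) = 8.810e-04 m^2

8.810e-04 m^2


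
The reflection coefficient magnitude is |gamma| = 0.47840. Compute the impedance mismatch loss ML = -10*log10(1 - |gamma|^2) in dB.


ML = -10 * log10(1 - 0.47840^2) = -10 * log10(0.77113344) = 1.129 dB

1.129 dB


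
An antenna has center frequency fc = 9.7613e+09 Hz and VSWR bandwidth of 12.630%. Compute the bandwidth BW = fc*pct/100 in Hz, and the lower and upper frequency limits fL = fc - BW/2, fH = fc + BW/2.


BW = 9.7613e+09 * 12.630/100 = 1.232852e+09 Hz
fL = 9.7613e+09 - 1.232852e+09/2 = 9.145e+09 Hz
fH = 9.7613e+09 + 1.232852e+09/2 = 1.038e+10 Hz

BW=1.233e+09 Hz, fL=9.145e+09 Hz, fH=1.038e+10 Hz


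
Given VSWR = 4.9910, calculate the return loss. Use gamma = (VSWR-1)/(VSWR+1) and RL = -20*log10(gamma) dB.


gamma = (4.9910 - 1) / (4.9910 + 1) = 0.6661659
RL = -20 * log10(0.6661659) = 3.528 dB

3.528 dB


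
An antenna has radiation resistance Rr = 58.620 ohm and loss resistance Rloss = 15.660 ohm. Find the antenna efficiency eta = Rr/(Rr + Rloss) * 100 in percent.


eta = 58.620 / (58.620 + 15.660) * 100 = 78.92%

78.92%


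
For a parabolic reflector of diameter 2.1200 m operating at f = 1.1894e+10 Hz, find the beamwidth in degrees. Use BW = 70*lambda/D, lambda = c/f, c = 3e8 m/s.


lambda = c / f = 3.0000e+08 / 1.1894e+10 = 0.02522280 m
BW = 70 * 0.02522280 / 2.1200 = 0.8328 deg

0.8328 deg


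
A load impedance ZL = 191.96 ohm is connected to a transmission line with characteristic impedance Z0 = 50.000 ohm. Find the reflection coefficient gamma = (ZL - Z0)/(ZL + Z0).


gamma = (191.96 - 50.000) / (191.96 + 50.000) = 0.5867

0.5867


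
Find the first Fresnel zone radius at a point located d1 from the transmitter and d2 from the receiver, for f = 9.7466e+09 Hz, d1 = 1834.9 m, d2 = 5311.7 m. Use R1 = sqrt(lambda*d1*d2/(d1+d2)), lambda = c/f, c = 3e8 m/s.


lambda = c / f = 3.0000e+08 / 9.7466e+09 = 0.03077996 m
R1 = sqrt(0.03077996 * 1834.9 * 5311.7 / (1834.9 + 5311.7)) = 6.479 m

6.479 m


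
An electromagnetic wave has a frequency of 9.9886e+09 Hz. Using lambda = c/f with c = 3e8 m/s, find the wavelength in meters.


lambda = c / f = 3.0000e+08 / 9.9886e+09 = 0.03003 m

0.03003 m


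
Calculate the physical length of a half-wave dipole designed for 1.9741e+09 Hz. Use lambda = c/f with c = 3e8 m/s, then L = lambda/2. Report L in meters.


lambda = c / f = 3.0000e+08 / 1.9741e+09 = 0.1519680 m
L = lambda / 2 = 0.1519680 / 2 = 0.07598 m

0.07598 m


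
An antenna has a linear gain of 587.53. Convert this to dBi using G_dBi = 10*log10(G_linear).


G_dBi = 10 * log10(587.53) = 27.69 dBi

27.69 dBi


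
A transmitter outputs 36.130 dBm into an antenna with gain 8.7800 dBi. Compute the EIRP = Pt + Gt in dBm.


EIRP = Pt + Gt = 36.130 + 8.7800 = 44.91 dBm

44.91 dBm


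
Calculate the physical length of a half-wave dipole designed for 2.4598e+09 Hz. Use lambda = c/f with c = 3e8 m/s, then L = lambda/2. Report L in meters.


lambda = c / f = 3.0000e+08 / 2.4598e+09 = 0.1219611 m
L = lambda / 2 = 0.1219611 / 2 = 0.06098 m

0.06098 m


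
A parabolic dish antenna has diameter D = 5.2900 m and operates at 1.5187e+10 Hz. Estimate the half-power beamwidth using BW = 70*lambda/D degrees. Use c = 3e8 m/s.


lambda = c / f = 3.0000e+08 / 1.5187e+10 = 0.01975374 m
BW = 70 * 0.01975374 / 5.2900 = 0.2614 deg

0.2614 deg


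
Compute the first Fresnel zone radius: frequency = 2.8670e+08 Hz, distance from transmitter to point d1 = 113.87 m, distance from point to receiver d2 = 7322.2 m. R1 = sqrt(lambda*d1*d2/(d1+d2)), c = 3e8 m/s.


lambda = c / f = 3.0000e+08 / 2.8670e+08 = 1.046390 m
R1 = sqrt(1.046390 * 113.87 * 7322.2 / (113.87 + 7322.2)) = 10.83 m

10.83 m


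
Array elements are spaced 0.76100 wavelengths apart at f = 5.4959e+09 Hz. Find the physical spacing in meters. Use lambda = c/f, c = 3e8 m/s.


lambda = c / f = 3.0000e+08 / 5.4959e+09 = 0.05458615 m
d = 0.76100 * 0.05458615 = 0.04154 m

0.04154 m


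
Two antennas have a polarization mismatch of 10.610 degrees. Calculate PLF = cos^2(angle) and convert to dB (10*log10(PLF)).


PLF_linear = cos^2(10.610 deg) = 0.9660988
PLF_dB = 10 * log10(0.9660988) = -0.1498 dB

-0.1498 dB


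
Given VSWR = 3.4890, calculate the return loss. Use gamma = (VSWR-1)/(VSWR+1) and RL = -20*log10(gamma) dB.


gamma = (3.4890 - 1) / (3.4890 + 1) = 0.5544665
RL = -20 * log10(0.5544665) = 5.122 dB

5.122 dB


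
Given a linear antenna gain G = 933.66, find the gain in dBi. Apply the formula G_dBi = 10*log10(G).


G_dBi = 10 * log10(933.66) = 29.70 dBi

29.70 dBi


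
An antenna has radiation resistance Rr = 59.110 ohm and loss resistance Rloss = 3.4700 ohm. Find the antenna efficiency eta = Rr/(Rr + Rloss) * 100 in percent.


eta = 59.110 / (59.110 + 3.4700) * 100 = 94.46%

94.46%


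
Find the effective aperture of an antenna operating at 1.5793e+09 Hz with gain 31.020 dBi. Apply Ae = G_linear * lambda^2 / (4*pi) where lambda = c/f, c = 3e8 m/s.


lambda = c / f = 3.0000e+08 / 1.5793e+09 = 0.1899576 m
G_linear = 10^(31.020/10) = 1264.736
Ae = G_linear * lambda^2 / (4*pi) = 1264.736 * 0.1899576^2 / (4*pi) = 3.632 m^2

3.632 m^2


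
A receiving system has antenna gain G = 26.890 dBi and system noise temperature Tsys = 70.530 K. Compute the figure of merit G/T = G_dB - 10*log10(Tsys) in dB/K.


G/T = 26.890 - 10*log10(70.530) = 26.890 - 18.48374 = 8.406 dB/K

8.406 dB/K


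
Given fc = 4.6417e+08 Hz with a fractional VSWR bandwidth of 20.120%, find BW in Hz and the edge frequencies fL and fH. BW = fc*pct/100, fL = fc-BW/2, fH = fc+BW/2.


BW = 4.6417e+08 * 20.120/100 = 9.339100e+07 Hz
fL = 4.6417e+08 - 9.339100e+07/2 = 4.175e+08 Hz
fH = 4.6417e+08 + 9.339100e+07/2 = 5.109e+08 Hz

BW=9.339e+07 Hz, fL=4.175e+08 Hz, fH=5.109e+08 Hz


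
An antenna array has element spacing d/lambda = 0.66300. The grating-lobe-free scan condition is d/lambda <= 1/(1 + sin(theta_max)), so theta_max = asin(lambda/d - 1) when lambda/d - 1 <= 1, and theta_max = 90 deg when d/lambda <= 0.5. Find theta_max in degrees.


lambda/d - 1 = 1/0.66300 - 1 = 0.5082956
theta_max = asin(0.5082956) = 30.55 deg

30.55 deg


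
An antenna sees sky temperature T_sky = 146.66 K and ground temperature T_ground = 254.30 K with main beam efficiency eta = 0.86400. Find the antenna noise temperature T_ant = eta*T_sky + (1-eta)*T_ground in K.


T_ant = 0.86400 * 146.66 + (1 - 0.86400) * 254.30 = 161.3 K

161.3 K


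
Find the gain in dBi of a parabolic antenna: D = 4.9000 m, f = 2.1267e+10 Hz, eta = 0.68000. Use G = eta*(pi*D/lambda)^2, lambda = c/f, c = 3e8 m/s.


lambda = c / f = 3.0000e+08 / 2.1267e+10 = 0.01410636 m
G_linear = 0.68000 * (pi * 4.9000 / 0.01410636)^2 = 809787.2
G_dBi = 10 * log10(809787.2) = 59.08 dBi

59.08 dBi


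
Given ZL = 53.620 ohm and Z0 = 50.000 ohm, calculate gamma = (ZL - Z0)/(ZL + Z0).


gamma = (53.620 - 50.000) / (53.620 + 50.000) = 0.03494

0.03494


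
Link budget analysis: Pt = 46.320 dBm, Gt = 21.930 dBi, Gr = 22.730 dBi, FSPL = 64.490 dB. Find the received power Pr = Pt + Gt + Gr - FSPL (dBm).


Pr = 46.320 + 21.930 + 22.730 - 64.490 = 26.49 dBm

26.49 dBm


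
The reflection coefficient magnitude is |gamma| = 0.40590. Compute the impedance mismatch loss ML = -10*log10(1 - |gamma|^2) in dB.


ML = -10 * log10(1 - 0.40590^2) = -10 * log10(0.83524519) = 0.7819 dB

0.7819 dB


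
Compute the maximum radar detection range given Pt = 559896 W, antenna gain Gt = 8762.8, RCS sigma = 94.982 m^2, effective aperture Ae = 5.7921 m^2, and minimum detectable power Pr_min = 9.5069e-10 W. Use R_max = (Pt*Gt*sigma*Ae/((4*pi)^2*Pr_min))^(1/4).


R^4 = 559896*8762.8*94.982*5.7921 / ((4*pi)^2 * 9.5069e-10) = 1.797914e+19
R_max = 1.797914e+19^0.25 = 65117 m

65117 m


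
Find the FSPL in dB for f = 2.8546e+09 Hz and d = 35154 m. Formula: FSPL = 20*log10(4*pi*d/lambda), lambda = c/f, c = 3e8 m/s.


lambda = c / f = 3.0000e+08 / 2.8546e+09 = 0.1050935 m
FSPL = 20 * log10(4*pi*35154/0.1050935) = 132.5 dB

132.5 dB


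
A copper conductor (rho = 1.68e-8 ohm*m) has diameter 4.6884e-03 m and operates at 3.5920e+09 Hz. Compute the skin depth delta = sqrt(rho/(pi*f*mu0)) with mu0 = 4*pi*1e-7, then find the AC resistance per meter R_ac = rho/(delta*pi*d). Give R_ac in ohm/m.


delta = sqrt(1.68e-8 / (pi * 3.5920e+09 * 4*pi*1e-7)) = 1.088445e-06 m
R_ac = 1.68e-8 / (1.088445e-06 * pi * 4.6884e-03) = 1.048 ohm/m

1.048 ohm/m


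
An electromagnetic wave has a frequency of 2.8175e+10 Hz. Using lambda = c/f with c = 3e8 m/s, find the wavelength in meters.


lambda = c / f = 3.0000e+08 / 2.8175e+10 = 0.01065 m

0.01065 m


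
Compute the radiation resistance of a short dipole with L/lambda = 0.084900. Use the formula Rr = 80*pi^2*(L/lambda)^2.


Rr = 80 * pi^2 * (0.084900)^2 = 80 * 9.869604 * 7.208010e-03 = 5.691 ohm

5.691 ohm


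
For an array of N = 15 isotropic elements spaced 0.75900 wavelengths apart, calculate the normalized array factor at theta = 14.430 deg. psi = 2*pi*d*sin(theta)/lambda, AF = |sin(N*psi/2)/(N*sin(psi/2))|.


psi = 2*pi*0.75900*sin(14.430 deg) = 1.188405 rad
AF = |sin(15*1.188405/2) / (15*sin(1.188405/2))| = 0.05831

0.05831


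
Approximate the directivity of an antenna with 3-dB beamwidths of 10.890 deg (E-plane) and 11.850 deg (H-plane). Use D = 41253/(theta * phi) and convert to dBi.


D_linear = 41253 / (10.890 * 11.850) = 319.6755
D_dBi = 10 * log10(319.6755) = 25.05 dBi

25.05 dBi


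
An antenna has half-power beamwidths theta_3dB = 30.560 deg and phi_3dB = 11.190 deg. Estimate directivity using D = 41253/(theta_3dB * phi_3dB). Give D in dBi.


D_linear = 41253 / (30.560 * 11.190) = 120.6347
D_dBi = 10 * log10(120.6347) = 20.81 dBi

20.81 dBi


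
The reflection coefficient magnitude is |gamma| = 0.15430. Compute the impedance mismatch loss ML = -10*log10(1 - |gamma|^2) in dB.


ML = -10 * log10(1 - 0.15430^2) = -10 * log10(0.97619151) = 0.1046 dB

0.1046 dB


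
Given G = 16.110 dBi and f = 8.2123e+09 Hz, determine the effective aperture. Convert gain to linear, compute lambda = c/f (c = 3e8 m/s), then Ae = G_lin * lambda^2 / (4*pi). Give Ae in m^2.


lambda = c / f = 3.0000e+08 / 8.2123e+09 = 0.03653057 m
G_linear = 10^(16.110/10) = 40.83194
Ae = G_linear * lambda^2 / (4*pi) = 40.83194 * 0.03653057^2 / (4*pi) = 4.336e-03 m^2

4.336e-03 m^2


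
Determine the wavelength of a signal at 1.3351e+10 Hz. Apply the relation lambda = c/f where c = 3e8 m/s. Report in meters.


lambda = c / f = 3.0000e+08 / 1.3351e+10 = 0.02247 m

0.02247 m


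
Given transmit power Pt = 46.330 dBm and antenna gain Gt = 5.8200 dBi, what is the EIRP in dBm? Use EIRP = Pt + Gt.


EIRP = Pt + Gt = 46.330 + 5.8200 = 52.15 dBm

52.15 dBm


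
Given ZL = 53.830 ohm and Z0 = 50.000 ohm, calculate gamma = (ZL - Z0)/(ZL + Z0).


gamma = (53.830 - 50.000) / (53.830 + 50.000) = 0.03689

0.03689


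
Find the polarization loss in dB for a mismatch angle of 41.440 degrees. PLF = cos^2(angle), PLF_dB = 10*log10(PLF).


PLF_linear = cos^2(41.440 deg) = 0.5619739
PLF_dB = 10 * log10(0.5619739) = -2.503 dB

-2.503 dB


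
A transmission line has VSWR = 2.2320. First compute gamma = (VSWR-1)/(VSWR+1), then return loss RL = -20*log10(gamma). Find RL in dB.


gamma = (2.2320 - 1) / (2.2320 + 1) = 0.3811881
RL = -20 * log10(0.3811881) = 8.377 dB

8.377 dB


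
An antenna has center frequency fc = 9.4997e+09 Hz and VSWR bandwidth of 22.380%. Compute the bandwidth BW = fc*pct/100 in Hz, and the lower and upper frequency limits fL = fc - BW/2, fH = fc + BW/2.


BW = 9.4997e+09 * 22.380/100 = 2.126033e+09 Hz
fL = 9.4997e+09 - 2.126033e+09/2 = 8.437e+09 Hz
fH = 9.4997e+09 + 2.126033e+09/2 = 1.056e+10 Hz

BW=2.126e+09 Hz, fL=8.437e+09 Hz, fH=1.056e+10 Hz


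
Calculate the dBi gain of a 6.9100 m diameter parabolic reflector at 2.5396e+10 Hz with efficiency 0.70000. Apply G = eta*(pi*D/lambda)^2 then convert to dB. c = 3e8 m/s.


lambda = c / f = 3.0000e+08 / 2.5396e+10 = 0.01181288 m
G_linear = 0.70000 * (pi * 6.9100 / 0.01181288)^2 = 2.363972e+06
G_dBi = 10 * log10(2.363972e+06) = 63.74 dBi

63.74 dBi


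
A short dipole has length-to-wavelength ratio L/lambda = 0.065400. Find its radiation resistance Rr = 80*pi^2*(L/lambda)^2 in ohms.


Rr = 80 * pi^2 * (0.065400)^2 = 80 * 9.869604 * 4.277160e-03 = 3.377 ohm

3.377 ohm


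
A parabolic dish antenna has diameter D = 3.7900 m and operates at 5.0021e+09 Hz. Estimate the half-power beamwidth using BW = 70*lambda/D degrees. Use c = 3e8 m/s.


lambda = c / f = 3.0000e+08 / 5.0021e+09 = 0.05997481 m
BW = 70 * 0.05997481 / 3.7900 = 1.108 deg

1.108 deg


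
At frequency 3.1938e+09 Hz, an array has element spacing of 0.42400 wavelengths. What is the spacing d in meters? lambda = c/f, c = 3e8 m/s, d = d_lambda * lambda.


lambda = c / f = 3.0000e+08 / 3.1938e+09 = 0.09393199 m
d = 0.42400 * 0.09393199 = 0.03983 m

0.03983 m


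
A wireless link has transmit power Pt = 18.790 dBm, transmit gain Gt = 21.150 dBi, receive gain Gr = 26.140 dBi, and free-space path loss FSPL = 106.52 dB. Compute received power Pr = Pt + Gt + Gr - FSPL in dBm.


Pr = 18.790 + 21.150 + 26.140 - 106.52 = -40.44 dBm

-40.44 dBm


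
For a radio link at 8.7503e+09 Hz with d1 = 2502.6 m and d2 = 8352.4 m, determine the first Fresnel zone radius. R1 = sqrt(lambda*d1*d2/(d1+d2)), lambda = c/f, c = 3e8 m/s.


lambda = c / f = 3.0000e+08 / 8.7503e+09 = 0.03428454 m
R1 = sqrt(0.03428454 * 2502.6 * 8352.4 / (2502.6 + 8352.4)) = 8.125 m

8.125 m


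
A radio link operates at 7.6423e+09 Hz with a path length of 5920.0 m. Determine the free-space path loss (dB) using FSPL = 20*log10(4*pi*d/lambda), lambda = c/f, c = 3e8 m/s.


lambda = c / f = 3.0000e+08 / 7.6423e+09 = 0.03925520 m
FSPL = 20 * log10(4*pi*5920.0/0.03925520) = 125.6 dB

125.6 dB


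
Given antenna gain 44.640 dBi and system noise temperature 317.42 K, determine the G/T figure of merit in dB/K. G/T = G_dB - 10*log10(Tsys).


G/T = 44.640 - 10*log10(317.42) = 44.640 - 25.01634 = 19.62 dB/K

19.62 dB/K


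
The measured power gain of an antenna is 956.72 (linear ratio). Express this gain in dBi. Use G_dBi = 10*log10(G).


G_dBi = 10 * log10(956.72) = 29.81 dBi

29.81 dBi


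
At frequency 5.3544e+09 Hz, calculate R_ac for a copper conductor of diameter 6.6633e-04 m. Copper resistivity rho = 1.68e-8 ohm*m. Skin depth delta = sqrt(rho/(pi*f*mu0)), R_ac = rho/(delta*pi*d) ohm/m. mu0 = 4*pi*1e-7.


delta = sqrt(1.68e-8 / (pi * 5.3544e+09 * 4*pi*1e-7)) = 8.914959e-07 m
R_ac = 1.68e-8 / (8.914959e-07 * pi * 6.6633e-04) = 9.002 ohm/m

9.002 ohm/m


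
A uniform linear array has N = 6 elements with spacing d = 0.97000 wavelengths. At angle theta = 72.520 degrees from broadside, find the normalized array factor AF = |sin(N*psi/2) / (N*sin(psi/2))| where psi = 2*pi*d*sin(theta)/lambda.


psi = 2*pi*0.97000*sin(72.520 deg) = 5.813248 rad
AF = |sin(6*5.813248/2) / (6*sin(5.813248/2))| = 0.7066

0.7066


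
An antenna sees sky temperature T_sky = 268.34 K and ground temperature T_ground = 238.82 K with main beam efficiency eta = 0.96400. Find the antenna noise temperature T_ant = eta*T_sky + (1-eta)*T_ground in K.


T_ant = 0.96400 * 268.34 + (1 - 0.96400) * 238.82 = 267.3 K

267.3 K


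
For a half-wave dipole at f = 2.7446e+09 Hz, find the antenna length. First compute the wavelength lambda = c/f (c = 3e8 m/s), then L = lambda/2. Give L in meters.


lambda = c / f = 3.0000e+08 / 2.7446e+09 = 0.1093055 m
L = lambda / 2 = 0.1093055 / 2 = 0.05465 m

0.05465 m


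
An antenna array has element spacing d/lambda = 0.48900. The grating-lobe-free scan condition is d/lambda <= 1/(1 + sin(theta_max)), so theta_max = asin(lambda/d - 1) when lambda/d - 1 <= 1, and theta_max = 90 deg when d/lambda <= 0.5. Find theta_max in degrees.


lambda/d - 1 = 1/0.48900 - 1 = 1.044990 >= 1
d/lambda <= 0.5, so the array can scan to endfire without grating lobes: theta_max = 90 deg

90 deg


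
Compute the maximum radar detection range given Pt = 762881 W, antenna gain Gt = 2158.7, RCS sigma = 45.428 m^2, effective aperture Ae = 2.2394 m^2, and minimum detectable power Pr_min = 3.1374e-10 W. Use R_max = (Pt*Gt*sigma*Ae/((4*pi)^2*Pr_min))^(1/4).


R^4 = 762881*2158.7*45.428*2.2394 / ((4*pi)^2 * 3.1374e-10) = 3.381542e+18
R_max = 3.381542e+18^0.25 = 42882 m

42882 m


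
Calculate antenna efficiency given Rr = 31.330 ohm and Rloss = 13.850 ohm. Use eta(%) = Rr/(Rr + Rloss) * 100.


eta = 31.330 / (31.330 + 13.850) * 100 = 69.34%

69.34%


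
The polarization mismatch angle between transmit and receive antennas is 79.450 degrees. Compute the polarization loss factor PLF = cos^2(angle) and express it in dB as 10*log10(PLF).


PLF_linear = cos^2(79.450 deg) = 0.03352323
PLF_dB = 10 * log10(0.03352323) = -14.75 dB

-14.75 dB


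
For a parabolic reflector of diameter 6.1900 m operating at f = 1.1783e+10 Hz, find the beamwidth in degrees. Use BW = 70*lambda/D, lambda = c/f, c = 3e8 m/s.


lambda = c / f = 3.0000e+08 / 1.1783e+10 = 0.02546041 m
BW = 70 * 0.02546041 / 6.1900 = 0.2879 deg

0.2879 deg


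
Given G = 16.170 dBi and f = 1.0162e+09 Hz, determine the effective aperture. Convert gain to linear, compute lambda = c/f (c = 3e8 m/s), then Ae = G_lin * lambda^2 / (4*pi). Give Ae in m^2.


lambda = c / f = 3.0000e+08 / 1.0162e+09 = 0.2952175 m
G_linear = 10^(16.170/10) = 41.39997
Ae = G_linear * lambda^2 / (4*pi) = 41.39997 * 0.2952175^2 / (4*pi) = 0.2871 m^2

0.2871 m^2


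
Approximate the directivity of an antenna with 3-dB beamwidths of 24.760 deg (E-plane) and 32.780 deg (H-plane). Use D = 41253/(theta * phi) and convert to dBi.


D_linear = 41253 / (24.760 * 32.780) = 50.82717
D_dBi = 10 * log10(50.82717) = 17.06 dBi

17.06 dBi


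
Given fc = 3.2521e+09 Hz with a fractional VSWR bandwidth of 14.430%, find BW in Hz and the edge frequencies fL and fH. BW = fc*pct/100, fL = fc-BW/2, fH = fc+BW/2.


BW = 3.2521e+09 * 14.430/100 = 4.692780e+08 Hz
fL = 3.2521e+09 - 4.692780e+08/2 = 3.017e+09 Hz
fH = 3.2521e+09 + 4.692780e+08/2 = 3.487e+09 Hz

BW=4.693e+08 Hz, fL=3.017e+09 Hz, fH=3.487e+09 Hz


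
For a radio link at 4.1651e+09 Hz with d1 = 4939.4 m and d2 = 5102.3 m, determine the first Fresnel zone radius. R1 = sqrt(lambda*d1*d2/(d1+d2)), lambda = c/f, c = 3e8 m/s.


lambda = c / f = 3.0000e+08 / 4.1651e+09 = 0.07202708 m
R1 = sqrt(0.07202708 * 4939.4 * 5102.3 / (4939.4 + 5102.3)) = 13.45 m

13.45 m


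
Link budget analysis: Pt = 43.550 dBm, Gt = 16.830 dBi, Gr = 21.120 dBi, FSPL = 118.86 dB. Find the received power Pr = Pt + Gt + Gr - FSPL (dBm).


Pr = 43.550 + 16.830 + 21.120 - 118.86 = -37.36 dBm

-37.36 dBm


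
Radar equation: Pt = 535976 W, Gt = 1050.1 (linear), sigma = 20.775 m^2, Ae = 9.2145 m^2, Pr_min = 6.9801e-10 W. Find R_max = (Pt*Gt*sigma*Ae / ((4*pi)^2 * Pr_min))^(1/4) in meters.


R^4 = 535976*1050.1*20.775*9.2145 / ((4*pi)^2 * 6.9801e-10) = 9.774790e+17
R_max = 9.774790e+17^0.25 = 31443 m

31443 m


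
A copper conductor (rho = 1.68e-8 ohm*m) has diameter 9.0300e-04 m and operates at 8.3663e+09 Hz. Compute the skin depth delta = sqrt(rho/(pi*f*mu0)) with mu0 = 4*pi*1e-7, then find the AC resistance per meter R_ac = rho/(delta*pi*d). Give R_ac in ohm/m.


delta = sqrt(1.68e-8 / (pi * 8.3663e+09 * 4*pi*1e-7)) = 7.131946e-07 m
R_ac = 1.68e-8 / (7.131946e-07 * pi * 9.0300e-04) = 8.304 ohm/m

8.304 ohm/m


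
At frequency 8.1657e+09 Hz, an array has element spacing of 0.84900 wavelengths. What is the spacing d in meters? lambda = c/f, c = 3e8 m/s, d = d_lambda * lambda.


lambda = c / f = 3.0000e+08 / 8.1657e+09 = 0.03673904 m
d = 0.84900 * 0.03673904 = 0.03119 m

0.03119 m


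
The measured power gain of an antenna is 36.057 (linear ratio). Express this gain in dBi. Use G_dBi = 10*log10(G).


G_dBi = 10 * log10(36.057) = 15.57 dBi

15.57 dBi


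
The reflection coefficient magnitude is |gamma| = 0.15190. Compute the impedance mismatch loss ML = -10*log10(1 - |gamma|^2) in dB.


ML = -10 * log10(1 - 0.15190^2) = -10 * log10(0.97692639) = 0.1014 dB

0.1014 dB


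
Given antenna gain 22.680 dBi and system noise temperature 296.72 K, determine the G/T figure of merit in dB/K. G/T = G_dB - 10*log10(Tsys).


G/T = 22.680 - 10*log10(296.72) = 22.680 - 24.72347 = -2.043 dB/K

-2.043 dB/K


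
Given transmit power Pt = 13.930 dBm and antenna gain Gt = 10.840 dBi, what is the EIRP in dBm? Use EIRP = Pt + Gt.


EIRP = Pt + Gt = 13.930 + 10.840 = 24.77 dBm

24.77 dBm


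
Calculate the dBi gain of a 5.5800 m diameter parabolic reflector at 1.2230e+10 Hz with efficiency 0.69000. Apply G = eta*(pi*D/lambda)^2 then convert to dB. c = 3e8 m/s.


lambda = c / f = 3.0000e+08 / 1.2230e+10 = 0.02452984 m
G_linear = 0.69000 * (pi * 5.5800 / 0.02452984)^2 = 352393.4
G_dBi = 10 * log10(352393.4) = 55.47 dBi

55.47 dBi


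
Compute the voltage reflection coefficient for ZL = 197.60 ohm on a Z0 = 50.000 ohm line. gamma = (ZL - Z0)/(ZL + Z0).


gamma = (197.60 - 50.000) / (197.60 + 50.000) = 0.5961

0.5961


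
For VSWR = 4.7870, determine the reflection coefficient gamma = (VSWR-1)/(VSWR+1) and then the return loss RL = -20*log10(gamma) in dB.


gamma = (4.7870 - 1) / (4.7870 + 1) = 0.6543978
RL = -20 * log10(0.6543978) = 3.683 dB

3.683 dB


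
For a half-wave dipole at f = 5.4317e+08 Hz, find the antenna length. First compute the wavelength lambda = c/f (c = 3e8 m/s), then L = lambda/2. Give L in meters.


lambda = c / f = 3.0000e+08 / 5.4317e+08 = 0.5523133 m
L = lambda / 2 = 0.5523133 / 2 = 0.2762 m

0.2762 m


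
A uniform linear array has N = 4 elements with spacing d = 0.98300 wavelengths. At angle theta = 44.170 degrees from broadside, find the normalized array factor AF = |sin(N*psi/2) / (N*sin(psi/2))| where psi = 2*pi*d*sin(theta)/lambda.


psi = 2*pi*0.98300*sin(44.170 deg) = 4.303631 rad
AF = |sin(4*4.303631/2) / (4*sin(4.303631/2))| = 0.2182

0.2182


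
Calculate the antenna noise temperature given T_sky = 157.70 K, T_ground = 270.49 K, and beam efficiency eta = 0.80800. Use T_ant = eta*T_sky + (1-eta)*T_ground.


T_ant = 0.80800 * 157.70 + (1 - 0.80800) * 270.49 = 179.4 K

179.4 K


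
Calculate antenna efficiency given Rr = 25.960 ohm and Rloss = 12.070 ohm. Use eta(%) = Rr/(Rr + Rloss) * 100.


eta = 25.960 / (25.960 + 12.070) * 100 = 68.26%

68.26%


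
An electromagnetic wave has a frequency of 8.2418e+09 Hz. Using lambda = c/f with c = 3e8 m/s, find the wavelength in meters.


lambda = c / f = 3.0000e+08 / 8.2418e+09 = 0.03640 m

0.03640 m


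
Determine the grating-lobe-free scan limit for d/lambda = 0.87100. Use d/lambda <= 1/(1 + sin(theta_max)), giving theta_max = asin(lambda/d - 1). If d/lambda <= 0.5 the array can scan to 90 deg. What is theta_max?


lambda/d - 1 = 1/0.87100 - 1 = 0.1481056
theta_max = asin(0.1481056) = 8.517 deg

8.517 deg


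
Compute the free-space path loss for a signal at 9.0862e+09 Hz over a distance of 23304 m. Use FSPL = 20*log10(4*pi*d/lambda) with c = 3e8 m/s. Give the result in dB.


lambda = c / f = 3.0000e+08 / 9.0862e+09 = 0.03301710 m
FSPL = 20 * log10(4*pi*23304/0.03301710) = 139.0 dB

139.0 dB


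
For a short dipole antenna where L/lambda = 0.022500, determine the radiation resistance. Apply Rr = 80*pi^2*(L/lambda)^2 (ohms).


Rr = 80 * pi^2 * (0.022500)^2 = 80 * 9.869604 * 5.062500e-04 = 0.3997 ohm

0.3997 ohm


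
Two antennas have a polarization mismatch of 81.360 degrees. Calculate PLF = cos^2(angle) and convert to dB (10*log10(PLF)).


PLF_linear = cos^2(81.360 deg) = 0.02256773
PLF_dB = 10 * log10(0.02256773) = -16.47 dB

-16.47 dB


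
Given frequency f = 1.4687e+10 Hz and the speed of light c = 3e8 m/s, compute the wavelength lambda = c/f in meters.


lambda = c / f = 3.0000e+08 / 1.4687e+10 = 0.02043 m

0.02043 m


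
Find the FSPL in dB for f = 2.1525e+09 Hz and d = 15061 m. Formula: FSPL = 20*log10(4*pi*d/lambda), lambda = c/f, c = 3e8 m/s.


lambda = c / f = 3.0000e+08 / 2.1525e+09 = 0.1393728 m
FSPL = 20 * log10(4*pi*15061/0.1393728) = 122.7 dB

122.7 dB


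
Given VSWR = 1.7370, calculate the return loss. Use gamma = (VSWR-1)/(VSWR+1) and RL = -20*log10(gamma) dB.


gamma = (1.7370 - 1) / (1.7370 + 1) = 0.2692729
RL = -20 * log10(0.2692729) = 11.40 dB

11.40 dB


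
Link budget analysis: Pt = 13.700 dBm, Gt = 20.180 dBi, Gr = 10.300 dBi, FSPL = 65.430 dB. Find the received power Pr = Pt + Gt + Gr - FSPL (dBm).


Pr = 13.700 + 20.180 + 10.300 - 65.430 = -21.25 dBm

-21.25 dBm


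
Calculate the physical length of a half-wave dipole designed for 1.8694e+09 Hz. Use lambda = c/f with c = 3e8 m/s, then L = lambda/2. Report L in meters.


lambda = c / f = 3.0000e+08 / 1.8694e+09 = 0.1604793 m
L = lambda / 2 = 0.1604793 / 2 = 0.08024 m

0.08024 m


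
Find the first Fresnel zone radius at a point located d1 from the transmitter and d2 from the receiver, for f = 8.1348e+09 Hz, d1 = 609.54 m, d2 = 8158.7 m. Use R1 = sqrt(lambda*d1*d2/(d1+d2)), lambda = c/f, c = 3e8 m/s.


lambda = c / f = 3.0000e+08 / 8.1348e+09 = 0.03687860 m
R1 = sqrt(0.03687860 * 609.54 * 8158.7 / (609.54 + 8158.7)) = 4.573 m

4.573 m


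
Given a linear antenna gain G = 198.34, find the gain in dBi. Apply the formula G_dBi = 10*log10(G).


G_dBi = 10 * log10(198.34) = 22.97 dBi

22.97 dBi


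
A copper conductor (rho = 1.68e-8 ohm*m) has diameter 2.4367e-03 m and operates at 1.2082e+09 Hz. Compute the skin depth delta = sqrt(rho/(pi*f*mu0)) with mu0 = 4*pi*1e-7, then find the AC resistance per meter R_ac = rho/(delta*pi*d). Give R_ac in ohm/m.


delta = sqrt(1.68e-8 / (pi * 1.2082e+09 * 4*pi*1e-7)) = 1.876745e-06 m
R_ac = 1.68e-8 / (1.876745e-06 * pi * 2.4367e-03) = 1.169 ohm/m

1.169 ohm/m


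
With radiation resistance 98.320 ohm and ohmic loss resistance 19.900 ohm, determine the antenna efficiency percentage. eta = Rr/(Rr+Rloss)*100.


eta = 98.320 / (98.320 + 19.900) * 100 = 83.17%

83.17%


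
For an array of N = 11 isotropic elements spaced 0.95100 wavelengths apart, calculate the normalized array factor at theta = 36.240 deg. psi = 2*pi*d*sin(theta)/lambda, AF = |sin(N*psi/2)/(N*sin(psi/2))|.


psi = 2*pi*0.95100*sin(36.240 deg) = 3.532417 rad
AF = |sin(11*3.532417/2) / (11*sin(3.532417/2))| = 0.05069

0.05069


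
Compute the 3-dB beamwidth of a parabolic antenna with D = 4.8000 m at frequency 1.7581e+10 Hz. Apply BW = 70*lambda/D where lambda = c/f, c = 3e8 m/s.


lambda = c / f = 3.0000e+08 / 1.7581e+10 = 0.01706388 m
BW = 70 * 0.01706388 / 4.8000 = 0.2488 deg

0.2488 deg


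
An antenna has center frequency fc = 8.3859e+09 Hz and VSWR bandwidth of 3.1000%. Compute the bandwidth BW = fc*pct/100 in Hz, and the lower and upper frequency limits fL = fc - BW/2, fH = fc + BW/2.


BW = 8.3859e+09 * 3.1000/100 = 2.599629e+08 Hz
fL = 8.3859e+09 - 2.599629e+08/2 = 8.256e+09 Hz
fH = 8.3859e+09 + 2.599629e+08/2 = 8.516e+09 Hz

BW=2.600e+08 Hz, fL=8.256e+09 Hz, fH=8.516e+09 Hz


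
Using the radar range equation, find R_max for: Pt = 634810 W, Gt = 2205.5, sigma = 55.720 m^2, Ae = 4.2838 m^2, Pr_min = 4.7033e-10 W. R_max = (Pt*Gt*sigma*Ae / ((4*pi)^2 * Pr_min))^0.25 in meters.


R^4 = 634810*2205.5*55.720*4.2838 / ((4*pi)^2 * 4.7033e-10) = 4.499546e+18
R_max = 4.499546e+18^0.25 = 46057 m

46057 m


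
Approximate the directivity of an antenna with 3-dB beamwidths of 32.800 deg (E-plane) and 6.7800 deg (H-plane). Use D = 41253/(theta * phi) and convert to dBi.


D_linear = 41253 / (32.800 * 6.7800) = 185.5035
D_dBi = 10 * log10(185.5035) = 22.68 dBi

22.68 dBi


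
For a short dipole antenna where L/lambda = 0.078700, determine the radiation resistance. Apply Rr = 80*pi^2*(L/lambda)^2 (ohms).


Rr = 80 * pi^2 * (0.078700)^2 = 80 * 9.869604 * 6.193690e-03 = 4.890 ohm

4.890 ohm


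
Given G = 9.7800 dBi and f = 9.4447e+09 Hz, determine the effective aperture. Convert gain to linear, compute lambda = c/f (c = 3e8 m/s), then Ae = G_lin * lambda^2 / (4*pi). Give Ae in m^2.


lambda = c / f = 3.0000e+08 / 9.4447e+09 = 0.03176385 m
G_linear = 10^(9.7800/10) = 9.506048
Ae = G_linear * lambda^2 / (4*pi) = 9.506048 * 0.03176385^2 / (4*pi) = 7.632e-04 m^2

7.632e-04 m^2


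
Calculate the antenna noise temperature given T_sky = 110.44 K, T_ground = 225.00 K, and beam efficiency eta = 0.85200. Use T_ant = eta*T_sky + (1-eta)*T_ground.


T_ant = 0.85200 * 110.44 + (1 - 0.85200) * 225.00 = 127.4 K

127.4 K


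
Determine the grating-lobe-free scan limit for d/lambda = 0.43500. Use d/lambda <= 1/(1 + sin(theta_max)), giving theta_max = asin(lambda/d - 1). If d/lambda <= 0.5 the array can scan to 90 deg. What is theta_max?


lambda/d - 1 = 1/0.43500 - 1 = 1.298851 >= 1
d/lambda <= 0.5, so the array can scan to endfire without grating lobes: theta_max = 90 deg

90 deg


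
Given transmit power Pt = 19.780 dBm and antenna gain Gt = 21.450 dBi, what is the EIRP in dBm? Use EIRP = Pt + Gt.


EIRP = Pt + Gt = 19.780 + 21.450 = 41.23 dBm

41.23 dBm


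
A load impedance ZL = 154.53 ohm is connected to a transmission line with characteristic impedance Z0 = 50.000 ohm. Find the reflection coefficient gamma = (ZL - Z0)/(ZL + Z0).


gamma = (154.53 - 50.000) / (154.53 + 50.000) = 0.5111

0.5111


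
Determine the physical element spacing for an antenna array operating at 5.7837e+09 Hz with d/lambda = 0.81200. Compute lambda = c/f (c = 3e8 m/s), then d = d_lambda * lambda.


lambda = c / f = 3.0000e+08 / 5.7837e+09 = 0.05186991 m
d = 0.81200 * 0.05186991 = 0.04212 m

0.04212 m


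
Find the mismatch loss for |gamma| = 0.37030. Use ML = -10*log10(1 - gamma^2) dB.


ML = -10 * log10(1 - 0.37030^2) = -10 * log10(0.86287791) = 0.6405 dB

0.6405 dB


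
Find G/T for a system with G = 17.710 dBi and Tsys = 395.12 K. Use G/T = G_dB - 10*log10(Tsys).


G/T = 17.710 - 10*log10(395.12) = 17.710 - 25.96729 = -8.257 dB/K

-8.257 dB/K


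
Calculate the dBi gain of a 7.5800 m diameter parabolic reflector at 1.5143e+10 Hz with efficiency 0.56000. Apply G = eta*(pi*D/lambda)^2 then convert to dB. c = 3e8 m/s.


lambda = c / f = 3.0000e+08 / 1.5143e+10 = 0.01981113 m
G_linear = 0.56000 * (pi * 7.5800 / 0.01981113)^2 = 809110.2
G_dBi = 10 * log10(809110.2) = 59.08 dBi

59.08 dBi


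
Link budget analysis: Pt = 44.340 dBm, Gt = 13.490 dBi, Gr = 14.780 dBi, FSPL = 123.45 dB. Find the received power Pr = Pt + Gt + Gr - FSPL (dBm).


Pr = 44.340 + 13.490 + 14.780 - 123.45 = -50.84 dBm

-50.84 dBm


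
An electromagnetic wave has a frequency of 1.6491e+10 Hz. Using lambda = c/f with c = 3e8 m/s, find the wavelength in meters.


lambda = c / f = 3.0000e+08 / 1.6491e+10 = 0.01819 m

0.01819 m


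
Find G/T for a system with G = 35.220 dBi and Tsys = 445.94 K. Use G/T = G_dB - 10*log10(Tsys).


G/T = 35.220 - 10*log10(445.94) = 35.220 - 26.49276 = 8.727 dB/K

8.727 dB/K


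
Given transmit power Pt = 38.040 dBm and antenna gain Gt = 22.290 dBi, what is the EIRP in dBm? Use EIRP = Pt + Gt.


EIRP = Pt + Gt = 38.040 + 22.290 = 60.33 dBm

60.33 dBm


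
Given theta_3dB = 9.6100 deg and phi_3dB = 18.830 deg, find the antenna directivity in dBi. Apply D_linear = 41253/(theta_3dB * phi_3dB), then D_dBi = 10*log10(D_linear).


D_linear = 41253 / (9.6100 * 18.830) = 227.9722
D_dBi = 10 * log10(227.9722) = 23.58 dBi

23.58 dBi


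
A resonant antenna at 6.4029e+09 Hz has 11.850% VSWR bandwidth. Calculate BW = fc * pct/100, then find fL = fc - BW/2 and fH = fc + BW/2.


BW = 6.4029e+09 * 11.850/100 = 7.587436e+08 Hz
fL = 6.4029e+09 - 7.587436e+08/2 = 6.024e+09 Hz
fH = 6.4029e+09 + 7.587436e+08/2 = 6.782e+09 Hz

BW=7.587e+08 Hz, fL=6.024e+09 Hz, fH=6.782e+09 Hz


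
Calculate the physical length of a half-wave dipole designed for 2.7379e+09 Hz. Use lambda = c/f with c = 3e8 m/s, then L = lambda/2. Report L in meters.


lambda = c / f = 3.0000e+08 / 2.7379e+09 = 0.1095730 m
L = lambda / 2 = 0.1095730 / 2 = 0.05479 m

0.05479 m


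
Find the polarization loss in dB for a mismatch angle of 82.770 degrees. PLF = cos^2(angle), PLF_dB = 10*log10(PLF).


PLF_linear = cos^2(82.770 deg) = 0.01583890
PLF_dB = 10 * log10(0.01583890) = -18.00 dB

-18.00 dB


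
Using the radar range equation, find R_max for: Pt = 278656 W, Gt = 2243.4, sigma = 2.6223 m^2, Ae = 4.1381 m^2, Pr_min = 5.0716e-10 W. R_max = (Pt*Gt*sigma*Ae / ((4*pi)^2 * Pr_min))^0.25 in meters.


R^4 = 278656*2243.4*2.6223*4.1381 / ((4*pi)^2 * 5.0716e-10) = 8.470202e+16
R_max = 8.470202e+16^0.25 = 17060 m

17060 m


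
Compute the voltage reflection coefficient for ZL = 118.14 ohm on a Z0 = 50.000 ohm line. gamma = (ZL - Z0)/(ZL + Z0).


gamma = (118.14 - 50.000) / (118.14 + 50.000) = 0.4053

0.4053


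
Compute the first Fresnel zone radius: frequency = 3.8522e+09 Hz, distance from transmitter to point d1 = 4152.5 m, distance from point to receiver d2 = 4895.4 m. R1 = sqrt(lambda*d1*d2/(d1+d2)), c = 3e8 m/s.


lambda = c / f = 3.0000e+08 / 3.8522e+09 = 0.07787758 m
R1 = sqrt(0.07787758 * 4152.5 * 4895.4 / (4152.5 + 4895.4)) = 13.23 m

13.23 m


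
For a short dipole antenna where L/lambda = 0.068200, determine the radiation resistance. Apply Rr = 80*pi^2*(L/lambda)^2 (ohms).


Rr = 80 * pi^2 * (0.068200)^2 = 80 * 9.869604 * 4.651240e-03 = 3.672 ohm

3.672 ohm


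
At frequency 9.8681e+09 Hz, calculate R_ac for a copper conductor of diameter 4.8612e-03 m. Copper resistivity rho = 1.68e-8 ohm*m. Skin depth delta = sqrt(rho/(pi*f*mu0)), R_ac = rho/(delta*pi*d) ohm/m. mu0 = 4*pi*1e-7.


delta = sqrt(1.68e-8 / (pi * 9.8681e+09 * 4*pi*1e-7)) = 6.566864e-07 m
R_ac = 1.68e-8 / (6.566864e-07 * pi * 4.8612e-03) = 1.675 ohm/m

1.675 ohm/m


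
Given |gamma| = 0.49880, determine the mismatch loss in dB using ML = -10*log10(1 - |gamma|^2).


ML = -10 * log10(1 - 0.49880^2) = -10 * log10(0.75119856) = 1.242 dB

1.242 dB


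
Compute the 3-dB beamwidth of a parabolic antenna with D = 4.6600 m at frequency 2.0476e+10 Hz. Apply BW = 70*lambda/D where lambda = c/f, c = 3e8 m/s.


lambda = c / f = 3.0000e+08 / 2.0476e+10 = 0.01465130 m
BW = 70 * 0.01465130 / 4.6600 = 0.2201 deg

0.2201 deg


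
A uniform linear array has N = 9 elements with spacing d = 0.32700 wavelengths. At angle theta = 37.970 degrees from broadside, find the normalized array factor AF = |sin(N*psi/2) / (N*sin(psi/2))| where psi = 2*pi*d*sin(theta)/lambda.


psi = 2*pi*0.32700*sin(37.970 deg) = 1.264091 rad
AF = |sin(9*1.264091/2) / (9*sin(1.264091/2))| = 0.1054

0.1054


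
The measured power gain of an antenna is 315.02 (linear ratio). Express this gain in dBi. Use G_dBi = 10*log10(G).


G_dBi = 10 * log10(315.02) = 24.98 dBi

24.98 dBi


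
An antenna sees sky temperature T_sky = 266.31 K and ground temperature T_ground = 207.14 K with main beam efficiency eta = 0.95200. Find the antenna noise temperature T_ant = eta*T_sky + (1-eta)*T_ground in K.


T_ant = 0.95200 * 266.31 + (1 - 0.95200) * 207.14 = 263.5 K

263.5 K


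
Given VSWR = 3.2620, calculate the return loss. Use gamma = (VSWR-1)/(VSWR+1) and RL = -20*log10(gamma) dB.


gamma = (3.2620 - 1) / (3.2620 + 1) = 0.5307367
RL = -20 * log10(0.5307367) = 5.502 dB

5.502 dB


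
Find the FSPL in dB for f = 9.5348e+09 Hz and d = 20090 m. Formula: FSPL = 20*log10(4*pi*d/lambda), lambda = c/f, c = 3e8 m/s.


lambda = c / f = 3.0000e+08 / 9.5348e+09 = 0.03146369 m
FSPL = 20 * log10(4*pi*20090/0.03146369) = 138.1 dB

138.1 dB


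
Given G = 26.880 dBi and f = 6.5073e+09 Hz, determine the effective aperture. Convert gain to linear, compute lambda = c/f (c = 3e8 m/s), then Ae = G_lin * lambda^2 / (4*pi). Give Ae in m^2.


lambda = c / f = 3.0000e+08 / 6.5073e+09 = 0.04610207 m
G_linear = 10^(26.880/10) = 487.5285
Ae = G_linear * lambda^2 / (4*pi) = 487.5285 * 0.04610207^2 / (4*pi) = 0.08246 m^2

0.08246 m^2
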